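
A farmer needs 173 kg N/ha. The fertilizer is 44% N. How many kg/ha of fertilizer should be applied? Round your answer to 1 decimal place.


Step 1: Fertilizer rate = target N / (N content / 100)
Step 2: Rate = 173 / (44 / 100)
Step 3: Rate = 173 / 0.44
Step 4: Rate = 393.2 kg/ha

393.2


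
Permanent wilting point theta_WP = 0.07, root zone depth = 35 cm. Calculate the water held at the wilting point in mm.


Step 1: Water (mm) = theta_WP * depth * 10
Step 2: Water = 0.07 * 35 * 10
Step 3: Water = 24.5 mm

24.5


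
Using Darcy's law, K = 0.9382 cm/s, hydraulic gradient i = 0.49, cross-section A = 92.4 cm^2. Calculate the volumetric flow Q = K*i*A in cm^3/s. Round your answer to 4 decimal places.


Step 1: Apply Darcy's law: Q = K * i * A
Step 2: Q = 0.9382 * 0.49 * 92.4
Step 3: Q = 42.4779 cm^3/s

42.4779


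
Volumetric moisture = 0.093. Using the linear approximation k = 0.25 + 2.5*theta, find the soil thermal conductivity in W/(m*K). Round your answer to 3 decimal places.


Step 1: k = 0.25 + 2.5 * theta
Step 2: k = 0.25 + 2.5 * 0.093
Step 3: k = 0.25 + 0.233
Step 4: k = 0.483 W/(m*K)

0.483


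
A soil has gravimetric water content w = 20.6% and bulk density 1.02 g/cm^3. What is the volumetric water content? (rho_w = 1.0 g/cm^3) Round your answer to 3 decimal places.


Step 1: theta = (w / 100) * BD / rho_w
Step 2: theta = (20.6 / 100) * 1.02 / 1.0
Step 3: theta = 0.206 * 1.02
Step 4: theta = 0.21

0.21


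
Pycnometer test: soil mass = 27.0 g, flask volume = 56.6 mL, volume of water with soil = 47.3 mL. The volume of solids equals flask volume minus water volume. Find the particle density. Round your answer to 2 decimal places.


Step 1: Volume of solids = flask volume - water volume with soil
Step 2: V_solids = 56.6 - 47.3 = 9.3 mL
Step 3: Particle density = mass / V_solids = 27.0 / 9.3 = 2.9 g/cm^3

2.9


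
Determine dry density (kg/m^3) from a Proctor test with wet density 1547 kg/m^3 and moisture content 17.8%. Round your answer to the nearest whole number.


Step 1: Dry density = wet density / (1 + w/100)
Step 2: Dry density = 1547 / (1 + 17.8/100)
Step 3: Dry density = 1547 / 1.178
Step 4: Dry density = 1313 kg/m^3

1313


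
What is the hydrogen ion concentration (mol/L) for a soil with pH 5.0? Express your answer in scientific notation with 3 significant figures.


Step 1: [H+] = 10^(-pH)
Step 2: [H+] = 10^(-5.0)
Step 3: [H+] = 1.00e-05 mol/L

1.00e-05


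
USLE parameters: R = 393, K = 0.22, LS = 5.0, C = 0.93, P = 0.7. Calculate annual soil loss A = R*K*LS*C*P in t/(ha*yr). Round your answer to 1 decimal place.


Step 1: A = R * K * LS * C * P
Step 2: R * K = 393 * 0.22 = 86.46
Step 3: (R*K) * LS = 86.46 * 5.0 = 432.3
Step 4: * C * P = 432.3 * 0.93 * 0.7 = 281.4
Step 5: A = 281.4 t/(ha*yr)

281.4


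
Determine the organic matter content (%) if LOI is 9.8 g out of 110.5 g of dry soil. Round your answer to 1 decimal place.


Step 1: OM% = 100 * LOI / sample mass
Step 2: OM = 100 * 9.8 / 110.5
Step 3: OM = 8.9%

8.9


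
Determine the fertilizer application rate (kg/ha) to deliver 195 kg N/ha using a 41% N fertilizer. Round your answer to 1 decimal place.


Step 1: Fertilizer rate = target N / (N content / 100)
Step 2: Rate = 195 / (41 / 100)
Step 3: Rate = 195 / 0.41
Step 4: Rate = 475.6 kg/ha

475.6


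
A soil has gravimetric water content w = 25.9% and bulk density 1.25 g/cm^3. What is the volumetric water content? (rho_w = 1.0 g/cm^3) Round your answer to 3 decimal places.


Step 1: theta = (w / 100) * BD / rho_w
Step 2: theta = (25.9 / 100) * 1.25 / 1.0
Step 3: theta = 0.259 * 1.25
Step 4: theta = 0.324

0.324


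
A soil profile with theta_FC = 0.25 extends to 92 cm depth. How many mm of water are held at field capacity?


Step 1: Water (mm) = theta_FC * depth (cm) * 10
Step 2: Water = 0.25 * 92 * 10
Step 3: Water = 230.0 mm

230.0


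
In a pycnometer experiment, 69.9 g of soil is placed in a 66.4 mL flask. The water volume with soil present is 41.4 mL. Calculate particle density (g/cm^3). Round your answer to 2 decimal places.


Step 1: Volume of solids = flask volume - water volume with soil
Step 2: V_solids = 66.4 - 41.4 = 25.0 mL
Step 3: Particle density = mass / V_solids = 69.9 / 25.0 = 2.8 g/cm^3

2.8


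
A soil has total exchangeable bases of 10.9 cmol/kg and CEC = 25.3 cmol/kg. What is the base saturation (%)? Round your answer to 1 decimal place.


Step 1: BS = 100 * (sum of bases) / CEC
Step 2: BS = 100 * 10.9 / 25.3
Step 3: BS = 43.1%

43.1


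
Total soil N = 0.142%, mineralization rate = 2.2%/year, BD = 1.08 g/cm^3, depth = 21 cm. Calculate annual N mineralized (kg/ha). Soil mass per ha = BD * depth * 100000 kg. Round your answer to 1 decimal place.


Step 1: Soil mass per ha = BD * depth * 100000 = 1.08 * 21 * 100000 = 2268000 kg
Step 2: Total N pool = soil mass * N%/100 = 2268000 * 0.142/100 = 3220.56 kg/ha
Step 3: N mineralized = N pool * rate%/100 = 3220.56 * 2.2/100 = 70.9 kg/ha/yr

70.9


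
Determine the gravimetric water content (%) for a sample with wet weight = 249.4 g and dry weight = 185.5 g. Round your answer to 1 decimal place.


Step 1: Water mass = wet - dry = 249.4 - 185.5 = 63.9 g
Step 2: w = 100 * water mass / dry mass
Step 3: w = 100 * 63.9 / 185.5 = 34.4%

34.4


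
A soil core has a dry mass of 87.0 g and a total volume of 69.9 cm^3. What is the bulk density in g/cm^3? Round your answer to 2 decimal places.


Step 1: Identify the formula: BD = dry mass / volume
Step 2: Substitute values: BD = 87.0 / 69.9
Step 3: BD = 1.24 g/cm^3

1.24


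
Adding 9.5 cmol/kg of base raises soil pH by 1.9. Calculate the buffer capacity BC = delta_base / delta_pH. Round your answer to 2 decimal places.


Step 1: BC = change in base / change in pH
Step 2: BC = 9.5 / 1.9
Step 3: BC = 5.0 cmol/(kg*pH unit)

5.0


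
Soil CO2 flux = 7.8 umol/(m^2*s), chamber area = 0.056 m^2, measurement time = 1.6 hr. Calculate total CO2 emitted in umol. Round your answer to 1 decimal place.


Step 1: Convert time to seconds: 1.6 hr * 3600 = 5760.0 s
Step 2: Total = flux * area * time_s
Step 3: Total = 7.8 * 0.056 * 5760.0
Step 4: Total = 2516.0 umol

2516.0


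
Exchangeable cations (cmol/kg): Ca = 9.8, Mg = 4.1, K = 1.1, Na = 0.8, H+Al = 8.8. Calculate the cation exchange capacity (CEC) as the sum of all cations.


Step 1: CEC = Ca + Mg + K + Na + (H+Al)
Step 2: CEC = 9.8 + 4.1 + 1.1 + 0.8 + 8.8
Step 3: CEC = 24.6 cmol/kg

24.6


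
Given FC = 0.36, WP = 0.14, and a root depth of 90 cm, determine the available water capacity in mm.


Step 1: Available water = (FC - WP) * depth * 10
Step 2: AW = (0.36 - 0.14) * 90 * 10
Step 3: AW = 0.22 * 90 * 10
Step 4: AW = 198.0 mm

198.0


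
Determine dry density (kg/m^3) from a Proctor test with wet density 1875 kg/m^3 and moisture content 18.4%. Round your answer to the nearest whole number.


Step 1: Dry density = wet density / (1 + w/100)
Step 2: Dry density = 1875 / (1 + 18.4/100)
Step 3: Dry density = 1875 / 1.184
Step 4: Dry density = 1584 kg/m^3

1584


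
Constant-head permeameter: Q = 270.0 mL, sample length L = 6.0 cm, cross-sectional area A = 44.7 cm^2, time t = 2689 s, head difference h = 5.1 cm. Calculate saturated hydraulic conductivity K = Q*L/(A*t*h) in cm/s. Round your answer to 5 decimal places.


Step 1: K = Q * L / (A * t * h)
Step 2: Numerator = 270.0 * 6.0 = 1620.0
Step 3: Denominator = 44.7 * 2689 * 5.1 = 613011.33
Step 4: K = 1620.0 / 613011.33 = 0.00264 cm/s

0.00264


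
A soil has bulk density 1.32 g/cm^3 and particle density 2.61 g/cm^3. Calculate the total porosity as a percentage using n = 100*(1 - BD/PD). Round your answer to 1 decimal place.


Step 1: Formula: n = 100 * (1 - BD / PD)
Step 2: n = 100 * (1 - 1.32 / 2.61)
Step 3: n = 100 * (1 - 0.50575)
Step 4: n = 49.4%

49.4


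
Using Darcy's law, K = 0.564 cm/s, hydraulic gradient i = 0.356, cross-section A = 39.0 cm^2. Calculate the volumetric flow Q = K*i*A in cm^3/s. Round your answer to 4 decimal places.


Step 1: Apply Darcy's law: Q = K * i * A
Step 2: Q = 0.564 * 0.356 * 39.0
Step 3: Q = 7.8306 cm^3/s

7.8306


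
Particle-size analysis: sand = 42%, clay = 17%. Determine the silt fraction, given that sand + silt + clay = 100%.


Step 1: sand + silt + clay = 100%
Step 2: silt = 100 - sand - clay
Step 3: silt = 100 - 42 - 17
Step 4: silt = 41%

41


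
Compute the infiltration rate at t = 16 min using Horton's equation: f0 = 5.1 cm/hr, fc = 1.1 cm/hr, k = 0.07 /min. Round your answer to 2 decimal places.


Step 1: f = fc + (f0 - fc) * exp(-k * t)
Step 2: exp(-0.07 * 16) = 0.32628
Step 3: f = 1.1 + (5.1 - 1.1) * 0.32628
Step 4: f = 1.1 + 4.0 * 0.32628
Step 5: f = 2.41 cm/hr

2.41


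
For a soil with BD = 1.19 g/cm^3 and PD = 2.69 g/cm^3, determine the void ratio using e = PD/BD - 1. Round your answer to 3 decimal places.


Step 1: e = PD / BD - 1
Step 2: e = 2.69 / 1.19 - 1
Step 3: e = 2.2605 - 1
Step 4: e = 1.261

1.261


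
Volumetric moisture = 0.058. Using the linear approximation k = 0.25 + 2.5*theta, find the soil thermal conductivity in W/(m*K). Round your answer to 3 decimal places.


Step 1: k = 0.25 + 2.5 * theta
Step 2: k = 0.25 + 2.5 * 0.058
Step 3: k = 0.25 + 0.145
Step 4: k = 0.395 W/(m*K)

0.395


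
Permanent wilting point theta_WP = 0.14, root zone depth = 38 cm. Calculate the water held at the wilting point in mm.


Step 1: Water (mm) = theta_WP * depth * 10
Step 2: Water = 0.14 * 38 * 10
Step 3: Water = 53.2 mm

53.2


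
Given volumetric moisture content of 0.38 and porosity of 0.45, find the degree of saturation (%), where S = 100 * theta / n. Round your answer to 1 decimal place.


Step 1: S = 100 * theta_v / n
Step 2: S = 100 * 0.38 / 0.45
Step 3: S = 84.4%

84.4


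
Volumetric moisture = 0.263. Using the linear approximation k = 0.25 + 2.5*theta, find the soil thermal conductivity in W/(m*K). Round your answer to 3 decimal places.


Step 1: k = 0.25 + 2.5 * theta
Step 2: k = 0.25 + 2.5 * 0.263
Step 3: k = 0.25 + 0.658
Step 4: k = 0.908 W/(m*K)

0.908


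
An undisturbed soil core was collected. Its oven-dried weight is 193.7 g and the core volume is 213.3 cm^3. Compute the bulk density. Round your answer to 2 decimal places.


Step 1: Identify the formula: BD = dry mass / volume
Step 2: Substitute values: BD = 193.7 / 213.3
Step 3: BD = 0.91 g/cm^3

0.91


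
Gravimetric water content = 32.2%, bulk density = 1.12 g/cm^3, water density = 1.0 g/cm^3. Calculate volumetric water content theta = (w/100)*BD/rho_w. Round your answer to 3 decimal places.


Step 1: theta = (w / 100) * BD / rho_w
Step 2: theta = (32.2 / 100) * 1.12 / 1.0
Step 3: theta = 0.322 * 1.12
Step 4: theta = 0.361

0.361


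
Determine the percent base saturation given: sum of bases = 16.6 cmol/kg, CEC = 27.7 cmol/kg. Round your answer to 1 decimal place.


Step 1: BS = 100 * (sum of bases) / CEC
Step 2: BS = 100 * 16.6 / 27.7
Step 3: BS = 59.9%

59.9


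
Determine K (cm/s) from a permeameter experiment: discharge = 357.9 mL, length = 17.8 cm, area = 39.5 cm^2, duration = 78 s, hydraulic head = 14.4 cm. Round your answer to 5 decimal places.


Step 1: K = Q * L / (A * t * h)
Step 2: Numerator = 357.9 * 17.8 = 6370.62
Step 3: Denominator = 39.5 * 78 * 14.4 = 44366.4
Step 4: K = 6370.62 / 44366.4 = 0.14359 cm/s

0.14359


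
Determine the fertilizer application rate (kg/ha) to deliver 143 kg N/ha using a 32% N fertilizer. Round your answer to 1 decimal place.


Step 1: Fertilizer rate = target N / (N content / 100)
Step 2: Rate = 143 / (32 / 100)
Step 3: Rate = 143 / 0.32
Step 4: Rate = 446.9 kg/ha

446.9


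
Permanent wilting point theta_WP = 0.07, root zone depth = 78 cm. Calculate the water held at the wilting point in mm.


Step 1: Water (mm) = theta_WP * depth * 10
Step 2: Water = 0.07 * 78 * 10
Step 3: Water = 54.6 mm

54.6


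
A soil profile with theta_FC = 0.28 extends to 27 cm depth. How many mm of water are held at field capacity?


Step 1: Water (mm) = theta_FC * depth (cm) * 10
Step 2: Water = 0.28 * 27 * 10
Step 3: Water = 75.6 mm

75.6


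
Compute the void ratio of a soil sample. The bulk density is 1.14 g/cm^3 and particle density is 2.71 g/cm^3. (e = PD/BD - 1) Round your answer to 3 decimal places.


Step 1: e = PD / BD - 1
Step 2: e = 2.71 / 1.14 - 1
Step 3: e = 2.37719 - 1
Step 4: e = 1.377

1.377


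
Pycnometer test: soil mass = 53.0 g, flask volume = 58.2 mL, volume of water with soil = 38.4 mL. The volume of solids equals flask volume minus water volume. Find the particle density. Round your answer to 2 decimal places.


Step 1: Volume of solids = flask volume - water volume with soil
Step 2: V_solids = 58.2 - 38.4 = 19.8 mL
Step 3: Particle density = mass / V_solids = 53.0 / 19.8 = 2.68 g/cm^3

2.68


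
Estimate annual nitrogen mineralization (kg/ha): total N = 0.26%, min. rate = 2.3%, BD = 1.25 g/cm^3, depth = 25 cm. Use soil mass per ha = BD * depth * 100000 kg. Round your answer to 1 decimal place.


Step 1: Soil mass per ha = BD * depth * 100000 = 1.25 * 25 * 100000 = 3125000 kg
Step 2: Total N pool = soil mass * N%/100 = 3125000 * 0.26/100 = 8125.0 kg/ha
Step 3: N mineralized = N pool * rate%/100 = 8125.0 * 2.3/100 = 186.9 kg/ha/yr

186.9


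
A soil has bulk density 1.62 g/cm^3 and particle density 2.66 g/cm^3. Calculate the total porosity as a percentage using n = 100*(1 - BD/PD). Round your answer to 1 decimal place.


Step 1: Formula: n = 100 * (1 - BD / PD)
Step 2: n = 100 * (1 - 1.62 / 2.66)
Step 3: n = 100 * (1 - 0.60902)
Step 4: n = 39.1%

39.1


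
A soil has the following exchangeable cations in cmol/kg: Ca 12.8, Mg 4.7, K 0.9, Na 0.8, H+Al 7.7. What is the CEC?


Step 1: CEC = Ca + Mg + K + Na + (H+Al)
Step 2: CEC = 12.8 + 4.7 + 0.9 + 0.8 + 7.7
Step 3: CEC = 26.9 cmol/kg

26.9


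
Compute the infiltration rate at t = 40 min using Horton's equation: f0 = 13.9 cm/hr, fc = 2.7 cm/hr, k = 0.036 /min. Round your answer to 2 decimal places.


Step 1: f = fc + (f0 - fc) * exp(-k * t)
Step 2: exp(-0.036 * 40) = 0.236928
Step 3: f = 2.7 + (13.9 - 2.7) * 0.236928
Step 4: f = 2.7 + 11.2 * 0.236928
Step 5: f = 5.35 cm/hr

5.35


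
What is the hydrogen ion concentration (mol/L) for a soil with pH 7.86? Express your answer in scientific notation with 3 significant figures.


Step 1: [H+] = 10^(-pH)
Step 2: [H+] = 10^(-7.86)
Step 3: [H+] = 1.38e-08 mol/L

1.38e-08


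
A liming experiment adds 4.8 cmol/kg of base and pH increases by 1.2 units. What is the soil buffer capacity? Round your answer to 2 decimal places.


Step 1: BC = change in base / change in pH
Step 2: BC = 4.8 / 1.2
Step 3: BC = 4.0 cmol/(kg*pH unit)

4.0


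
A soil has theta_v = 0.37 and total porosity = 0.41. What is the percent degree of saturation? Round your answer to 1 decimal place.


Step 1: S = 100 * theta_v / n
Step 2: S = 100 * 0.37 / 0.41
Step 3: S = 90.2%

90.2


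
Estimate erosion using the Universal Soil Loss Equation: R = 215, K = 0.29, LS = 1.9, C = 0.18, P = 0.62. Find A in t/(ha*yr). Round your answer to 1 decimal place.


Step 1: A = R * K * LS * C * P
Step 2: R * K = 215 * 0.29 = 62.35
Step 3: (R*K) * LS = 62.35 * 1.9 = 118.465
Step 4: * C * P = 118.465 * 0.18 * 0.62 = 13.2
Step 5: A = 13.2 t/(ha*yr)

13.2


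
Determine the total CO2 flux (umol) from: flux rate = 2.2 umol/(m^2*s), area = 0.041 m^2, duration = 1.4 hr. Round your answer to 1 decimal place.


Step 1: Convert time to seconds: 1.4 hr * 3600 = 5040.0 s
Step 2: Total = flux * area * time_s
Step 3: Total = 2.2 * 0.041 * 5040.0
Step 4: Total = 454.6 umol

454.6


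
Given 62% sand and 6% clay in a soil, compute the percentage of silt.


Step 1: sand + silt + clay = 100%
Step 2: silt = 100 - sand - clay
Step 3: silt = 100 - 62 - 6
Step 4: silt = 32%

32


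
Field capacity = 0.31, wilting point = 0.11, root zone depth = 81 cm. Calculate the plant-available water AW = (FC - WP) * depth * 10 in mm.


Step 1: Available water = (FC - WP) * depth * 10
Step 2: AW = (0.31 - 0.11) * 81 * 10
Step 3: AW = 0.2 * 81 * 10
Step 4: AW = 162.0 mm

162.0


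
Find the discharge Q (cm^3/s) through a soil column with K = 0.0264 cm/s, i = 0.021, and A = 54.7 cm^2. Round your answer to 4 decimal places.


Step 1: Apply Darcy's law: Q = K * i * A
Step 2: Q = 0.0264 * 0.021 * 54.7
Step 3: Q = 0.0303 cm^3/s

0.0303


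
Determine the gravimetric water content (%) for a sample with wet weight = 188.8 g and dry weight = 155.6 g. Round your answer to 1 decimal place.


Step 1: Water mass = wet - dry = 188.8 - 155.6 = 33.2 g
Step 2: w = 100 * water mass / dry mass
Step 3: w = 100 * 33.2 / 155.6 = 21.3%

21.3


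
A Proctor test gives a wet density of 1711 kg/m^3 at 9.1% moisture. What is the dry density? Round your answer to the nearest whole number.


Step 1: Dry density = wet density / (1 + w/100)
Step 2: Dry density = 1711 / (1 + 9.1/100)
Step 3: Dry density = 1711 / 1.091
Step 4: Dry density = 1568 kg/m^3

1568


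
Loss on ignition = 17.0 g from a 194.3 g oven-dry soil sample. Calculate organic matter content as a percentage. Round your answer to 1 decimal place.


Step 1: OM% = 100 * LOI / sample mass
Step 2: OM = 100 * 17.0 / 194.3
Step 3: OM = 8.7%

8.7


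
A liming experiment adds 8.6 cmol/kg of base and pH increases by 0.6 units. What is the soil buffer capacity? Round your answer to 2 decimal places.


Step 1: BC = change in base / change in pH
Step 2: BC = 8.6 / 0.6
Step 3: BC = 14.33 cmol/(kg*pH unit)

14.33


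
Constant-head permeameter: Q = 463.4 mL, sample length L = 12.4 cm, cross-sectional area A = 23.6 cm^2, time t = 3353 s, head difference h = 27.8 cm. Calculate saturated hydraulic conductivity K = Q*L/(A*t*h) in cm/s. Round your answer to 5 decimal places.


Step 1: K = Q * L / (A * t * h)
Step 2: Numerator = 463.4 * 12.4 = 5746.16
Step 3: Denominator = 23.6 * 3353 * 27.8 = 2199836.24
Step 4: K = 5746.16 / 2199836.24 = 0.00261 cm/s

0.00261


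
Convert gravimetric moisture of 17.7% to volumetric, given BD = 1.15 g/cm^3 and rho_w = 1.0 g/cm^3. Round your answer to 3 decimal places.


Step 1: theta = (w / 100) * BD / rho_w
Step 2: theta = (17.7 / 100) * 1.15 / 1.0
Step 3: theta = 0.177 * 1.15
Step 4: theta = 0.204

0.204


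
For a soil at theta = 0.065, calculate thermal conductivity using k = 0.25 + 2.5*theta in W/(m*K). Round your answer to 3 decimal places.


Step 1: k = 0.25 + 2.5 * theta
Step 2: k = 0.25 + 2.5 * 0.065
Step 3: k = 0.25 + 0.163
Step 4: k = 0.413 W/(m*K)

0.413


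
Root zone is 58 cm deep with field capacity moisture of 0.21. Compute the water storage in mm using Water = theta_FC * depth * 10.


Step 1: Water (mm) = theta_FC * depth (cm) * 10
Step 2: Water = 0.21 * 58 * 10
Step 3: Water = 121.8 mm

121.8


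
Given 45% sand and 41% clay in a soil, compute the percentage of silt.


Step 1: sand + silt + clay = 100%
Step 2: silt = 100 - sand - clay
Step 3: silt = 100 - 45 - 41
Step 4: silt = 14%

14


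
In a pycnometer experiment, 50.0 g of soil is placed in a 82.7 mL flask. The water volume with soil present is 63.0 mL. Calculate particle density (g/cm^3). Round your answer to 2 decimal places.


Step 1: Volume of solids = flask volume - water volume with soil
Step 2: V_solids = 82.7 - 63.0 = 19.7 mL
Step 3: Particle density = mass / V_solids = 50.0 / 19.7 = 2.54 g/cm^3

2.54


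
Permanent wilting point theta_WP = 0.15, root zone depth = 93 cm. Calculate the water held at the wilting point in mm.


Step 1: Water (mm) = theta_WP * depth * 10
Step 2: Water = 0.15 * 93 * 10
Step 3: Water = 139.5 mm

139.5


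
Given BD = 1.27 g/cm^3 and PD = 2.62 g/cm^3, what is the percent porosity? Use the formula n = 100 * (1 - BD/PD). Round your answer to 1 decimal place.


Step 1: Formula: n = 100 * (1 - BD / PD)
Step 2: n = 100 * (1 - 1.27 / 2.62)
Step 3: n = 100 * (1 - 0.48473)
Step 4: n = 51.5%

51.5


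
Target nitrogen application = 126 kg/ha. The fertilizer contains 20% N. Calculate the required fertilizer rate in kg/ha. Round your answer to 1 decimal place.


Step 1: Fertilizer rate = target N / (N content / 100)
Step 2: Rate = 126 / (20 / 100)
Step 3: Rate = 126 / 0.2
Step 4: Rate = 630.0 kg/ha

630.0


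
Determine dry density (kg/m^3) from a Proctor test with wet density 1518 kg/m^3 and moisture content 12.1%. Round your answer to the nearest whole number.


Step 1: Dry density = wet density / (1 + w/100)
Step 2: Dry density = 1518 / (1 + 12.1/100)
Step 3: Dry density = 1518 / 1.121
Step 4: Dry density = 1354 kg/m^3

1354


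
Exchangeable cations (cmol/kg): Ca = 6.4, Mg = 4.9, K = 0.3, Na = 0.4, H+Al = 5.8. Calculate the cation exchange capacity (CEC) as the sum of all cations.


Step 1: CEC = Ca + Mg + K + Na + (H+Al)
Step 2: CEC = 6.4 + 4.9 + 0.3 + 0.4 + 5.8
Step 3: CEC = 17.8 cmol/kg

17.8


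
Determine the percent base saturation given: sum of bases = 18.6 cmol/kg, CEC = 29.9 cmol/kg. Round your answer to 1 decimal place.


Step 1: BS = 100 * (sum of bases) / CEC
Step 2: BS = 100 * 18.6 / 29.9
Step 3: BS = 62.2%

62.2


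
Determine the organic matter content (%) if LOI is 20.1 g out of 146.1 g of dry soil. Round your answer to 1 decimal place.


Step 1: OM% = 100 * LOI / sample mass
Step 2: OM = 100 * 20.1 / 146.1
Step 3: OM = 13.8%

13.8


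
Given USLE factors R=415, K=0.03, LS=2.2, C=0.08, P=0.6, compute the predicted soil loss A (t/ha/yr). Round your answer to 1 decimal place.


Step 1: A = R * K * LS * C * P
Step 2: R * K = 415 * 0.03 = 12.45
Step 3: (R*K) * LS = 12.45 * 2.2 = 27.39
Step 4: * C * P = 27.39 * 0.08 * 0.6 = 1.3
Step 5: A = 1.3 t/(ha*yr)

1.3


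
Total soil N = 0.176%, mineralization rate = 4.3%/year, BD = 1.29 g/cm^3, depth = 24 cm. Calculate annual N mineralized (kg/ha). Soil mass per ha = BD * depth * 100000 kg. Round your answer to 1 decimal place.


Step 1: Soil mass per ha = BD * depth * 100000 = 1.29 * 24 * 100000 = 3096000 kg
Step 2: Total N pool = soil mass * N%/100 = 3096000 * 0.176/100 = 5448.96 kg/ha
Step 3: N mineralized = N pool * rate%/100 = 5448.96 * 4.3/100 = 234.3 kg/ha/yr

234.3


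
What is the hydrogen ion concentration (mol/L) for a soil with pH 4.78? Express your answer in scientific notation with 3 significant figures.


Step 1: [H+] = 10^(-pH)
Step 2: [H+] = 10^(-4.78)
Step 3: [H+] = 1.66e-05 mol/L

1.66e-05


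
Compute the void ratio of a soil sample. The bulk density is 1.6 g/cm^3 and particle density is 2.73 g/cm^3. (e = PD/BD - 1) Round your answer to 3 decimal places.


Step 1: e = PD / BD - 1
Step 2: e = 2.73 / 1.6 - 1
Step 3: e = 1.70625 - 1
Step 4: e = 0.706

0.706


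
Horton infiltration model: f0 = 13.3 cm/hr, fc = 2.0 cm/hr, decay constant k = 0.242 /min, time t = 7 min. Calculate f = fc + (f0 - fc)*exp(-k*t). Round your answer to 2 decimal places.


Step 1: f = fc + (f0 - fc) * exp(-k * t)
Step 2: exp(-0.242 * 7) = 0.183783
Step 3: f = 2.0 + (13.3 - 2.0) * 0.183783
Step 4: f = 2.0 + 11.3 * 0.183783
Step 5: f = 4.08 cm/hr

4.08


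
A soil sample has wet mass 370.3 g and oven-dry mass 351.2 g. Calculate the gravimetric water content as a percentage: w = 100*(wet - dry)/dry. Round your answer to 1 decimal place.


Step 1: Water mass = wet - dry = 370.3 - 351.2 = 19.1 g
Step 2: w = 100 * water mass / dry mass
Step 3: w = 100 * 19.1 / 351.2 = 5.4%

5.4


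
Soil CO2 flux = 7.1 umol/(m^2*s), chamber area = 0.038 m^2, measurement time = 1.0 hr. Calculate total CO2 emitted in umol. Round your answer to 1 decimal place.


Step 1: Convert time to seconds: 1.0 hr * 3600 = 3600.0 s
Step 2: Total = flux * area * time_s
Step 3: Total = 7.1 * 0.038 * 3600.0
Step 4: Total = 971.3 umol

971.3


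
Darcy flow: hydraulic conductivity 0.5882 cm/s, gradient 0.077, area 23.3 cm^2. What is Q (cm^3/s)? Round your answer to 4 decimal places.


Step 1: Apply Darcy's law: Q = K * i * A
Step 2: Q = 0.5882 * 0.077 * 23.3
Step 3: Q = 1.0553 cm^3/s

1.0553


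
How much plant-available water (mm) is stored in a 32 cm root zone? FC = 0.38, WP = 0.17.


Step 1: Available water = (FC - WP) * depth * 10
Step 2: AW = (0.38 - 0.17) * 32 * 10
Step 3: AW = 0.21 * 32 * 10
Step 4: AW = 67.2 mm

67.2


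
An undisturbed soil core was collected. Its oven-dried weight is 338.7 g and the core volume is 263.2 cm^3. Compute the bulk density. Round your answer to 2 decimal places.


Step 1: Identify the formula: BD = dry mass / volume
Step 2: Substitute values: BD = 338.7 / 263.2
Step 3: BD = 1.29 g/cm^3

1.29


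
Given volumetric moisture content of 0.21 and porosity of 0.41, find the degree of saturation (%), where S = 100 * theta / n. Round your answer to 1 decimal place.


Step 1: S = 100 * theta_v / n
Step 2: S = 100 * 0.21 / 0.41
Step 3: S = 51.2%

51.2


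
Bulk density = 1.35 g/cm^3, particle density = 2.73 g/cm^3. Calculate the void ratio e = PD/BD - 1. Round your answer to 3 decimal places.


Step 1: e = PD / BD - 1
Step 2: e = 2.73 / 1.35 - 1
Step 3: e = 2.02222 - 1
Step 4: e = 1.022

1.022


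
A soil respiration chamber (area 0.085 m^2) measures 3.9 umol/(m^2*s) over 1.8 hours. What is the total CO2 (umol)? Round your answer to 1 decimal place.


Step 1: Convert time to seconds: 1.8 hr * 3600 = 6480.0 s
Step 2: Total = flux * area * time_s
Step 3: Total = 3.9 * 0.085 * 6480.0
Step 4: Total = 2148.1 umol

2148.1


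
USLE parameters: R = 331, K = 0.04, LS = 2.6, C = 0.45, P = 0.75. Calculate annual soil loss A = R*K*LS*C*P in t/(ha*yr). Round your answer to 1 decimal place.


Step 1: A = R * K * LS * C * P
Step 2: R * K = 331 * 0.04 = 13.24
Step 3: (R*K) * LS = 13.24 * 2.6 = 34.424
Step 4: * C * P = 34.424 * 0.45 * 0.75 = 11.6
Step 5: A = 11.6 t/(ha*yr)

11.6


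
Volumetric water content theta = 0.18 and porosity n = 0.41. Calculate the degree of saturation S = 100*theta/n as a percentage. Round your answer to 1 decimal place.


Step 1: S = 100 * theta_v / n
Step 2: S = 100 * 0.18 / 0.41
Step 3: S = 43.9%

43.9


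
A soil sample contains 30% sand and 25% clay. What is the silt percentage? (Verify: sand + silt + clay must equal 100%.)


Step 1: sand + silt + clay = 100%
Step 2: silt = 100 - sand - clay
Step 3: silt = 100 - 30 - 25
Step 4: silt = 45%

45


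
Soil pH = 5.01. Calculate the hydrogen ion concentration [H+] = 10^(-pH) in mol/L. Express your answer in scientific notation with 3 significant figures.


Step 1: [H+] = 10^(-pH)
Step 2: [H+] = 10^(-5.01)
Step 3: [H+] = 9.77e-06 mol/L

9.77e-06


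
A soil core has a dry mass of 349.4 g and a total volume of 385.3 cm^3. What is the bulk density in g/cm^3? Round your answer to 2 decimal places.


Step 1: Identify the formula: BD = dry mass / volume
Step 2: Substitute values: BD = 349.4 / 385.3
Step 3: BD = 0.91 g/cm^3

0.91


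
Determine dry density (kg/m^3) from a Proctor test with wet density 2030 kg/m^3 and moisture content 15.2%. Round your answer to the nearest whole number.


Step 1: Dry density = wet density / (1 + w/100)
Step 2: Dry density = 2030 / (1 + 15.2/100)
Step 3: Dry density = 2030 / 1.152
Step 4: Dry density = 1762 kg/m^3

1762


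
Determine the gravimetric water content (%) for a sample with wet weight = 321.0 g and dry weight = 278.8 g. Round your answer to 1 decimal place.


Step 1: Water mass = wet - dry = 321.0 - 278.8 = 42.2 g
Step 2: w = 100 * water mass / dry mass
Step 3: w = 100 * 42.2 / 278.8 = 15.1%

15.1


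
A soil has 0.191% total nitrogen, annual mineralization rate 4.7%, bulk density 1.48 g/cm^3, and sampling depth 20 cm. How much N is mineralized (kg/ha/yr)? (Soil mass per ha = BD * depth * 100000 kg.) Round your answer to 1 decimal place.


Step 1: Soil mass per ha = BD * depth * 100000 = 1.48 * 20 * 100000 = 2960000 kg
Step 2: Total N pool = soil mass * N%/100 = 2960000 * 0.191/100 = 5653.6 kg/ha
Step 3: N mineralized = N pool * rate%/100 = 5653.6 * 4.7/100 = 265.7 kg/ha/yr

265.7


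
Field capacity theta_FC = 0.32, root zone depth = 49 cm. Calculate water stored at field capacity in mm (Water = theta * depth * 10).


Step 1: Water (mm) = theta_FC * depth (cm) * 10
Step 2: Water = 0.32 * 49 * 10
Step 3: Water = 156.8 mm

156.8


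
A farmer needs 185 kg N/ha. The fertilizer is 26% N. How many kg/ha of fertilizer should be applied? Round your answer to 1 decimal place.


Step 1: Fertilizer rate = target N / (N content / 100)
Step 2: Rate = 185 / (26 / 100)
Step 3: Rate = 185 / 0.26
Step 4: Rate = 711.5 kg/ha

711.5


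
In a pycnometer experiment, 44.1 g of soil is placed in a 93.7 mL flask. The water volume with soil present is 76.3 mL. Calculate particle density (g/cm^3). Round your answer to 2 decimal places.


Step 1: Volume of solids = flask volume - water volume with soil
Step 2: V_solids = 93.7 - 76.3 = 17.4 mL
Step 3: Particle density = mass / V_solids = 44.1 / 17.4 = 2.53 g/cm^3

2.53


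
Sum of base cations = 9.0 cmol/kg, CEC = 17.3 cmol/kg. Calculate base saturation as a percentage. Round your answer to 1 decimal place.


Step 1: BS = 100 * (sum of bases) / CEC
Step 2: BS = 100 * 9.0 / 17.3
Step 3: BS = 52.0%

52.0


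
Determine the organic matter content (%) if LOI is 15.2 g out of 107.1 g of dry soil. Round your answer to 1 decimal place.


Step 1: OM% = 100 * LOI / sample mass
Step 2: OM = 100 * 15.2 / 107.1
Step 3: OM = 14.2%

14.2


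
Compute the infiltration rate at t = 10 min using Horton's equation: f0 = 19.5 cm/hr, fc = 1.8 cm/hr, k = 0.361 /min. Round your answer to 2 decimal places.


Step 1: f = fc + (f0 - fc) * exp(-k * t)
Step 2: exp(-0.361 * 10) = 0.027052
Step 3: f = 1.8 + (19.5 - 1.8) * 0.027052
Step 4: f = 1.8 + 17.7 * 0.027052
Step 5: f = 2.28 cm/hr

2.28


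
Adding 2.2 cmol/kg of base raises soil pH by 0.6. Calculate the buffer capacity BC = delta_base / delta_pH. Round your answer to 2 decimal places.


Step 1: BC = change in base / change in pH
Step 2: BC = 2.2 / 0.6
Step 3: BC = 3.67 cmol/(kg*pH unit)

3.67


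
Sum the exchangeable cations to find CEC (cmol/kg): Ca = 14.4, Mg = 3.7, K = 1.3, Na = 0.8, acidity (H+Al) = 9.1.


Step 1: CEC = Ca + Mg + K + Na + (H+Al)
Step 2: CEC = 14.4 + 3.7 + 1.3 + 0.8 + 9.1
Step 3: CEC = 29.3 cmol/kg

29.3


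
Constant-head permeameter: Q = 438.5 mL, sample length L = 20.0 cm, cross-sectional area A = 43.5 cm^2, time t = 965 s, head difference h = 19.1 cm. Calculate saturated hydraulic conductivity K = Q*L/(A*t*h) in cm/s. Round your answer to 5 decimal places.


Step 1: K = Q * L / (A * t * h)
Step 2: Numerator = 438.5 * 20.0 = 8770.0
Step 3: Denominator = 43.5 * 965 * 19.1 = 801770.25
Step 4: K = 8770.0 / 801770.25 = 0.01094 cm/s

0.01094


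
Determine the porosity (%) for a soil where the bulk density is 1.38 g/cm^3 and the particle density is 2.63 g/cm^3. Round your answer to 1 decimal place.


Step 1: Formula: n = 100 * (1 - BD / PD)
Step 2: n = 100 * (1 - 1.38 / 2.63)
Step 3: n = 100 * (1 - 0.52471)
Step 4: n = 47.5%

47.5


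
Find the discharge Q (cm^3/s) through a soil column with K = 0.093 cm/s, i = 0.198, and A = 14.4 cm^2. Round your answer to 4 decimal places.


Step 1: Apply Darcy's law: Q = K * i * A
Step 2: Q = 0.093 * 0.198 * 14.4
Step 3: Q = 0.2652 cm^3/s

0.2652


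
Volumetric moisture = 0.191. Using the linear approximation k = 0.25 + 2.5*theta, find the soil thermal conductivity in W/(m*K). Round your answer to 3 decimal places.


Step 1: k = 0.25 + 2.5 * theta
Step 2: k = 0.25 + 2.5 * 0.191
Step 3: k = 0.25 + 0.478
Step 4: k = 0.728 W/(m*K)

0.728


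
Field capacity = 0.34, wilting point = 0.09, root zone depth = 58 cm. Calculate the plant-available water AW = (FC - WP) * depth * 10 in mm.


Step 1: Available water = (FC - WP) * depth * 10
Step 2: AW = (0.34 - 0.09) * 58 * 10
Step 3: AW = 0.25 * 58 * 10
Step 4: AW = 145.0 mm

145.0


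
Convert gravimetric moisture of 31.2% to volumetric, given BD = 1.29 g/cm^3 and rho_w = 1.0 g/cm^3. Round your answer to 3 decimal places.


Step 1: theta = (w / 100) * BD / rho_w
Step 2: theta = (31.2 / 100) * 1.29 / 1.0
Step 3: theta = 0.312 * 1.29
Step 4: theta = 0.402

0.402


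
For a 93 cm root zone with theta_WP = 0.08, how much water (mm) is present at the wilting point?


Step 1: Water (mm) = theta_WP * depth * 10
Step 2: Water = 0.08 * 93 * 10
Step 3: Water = 74.4 mm

74.4


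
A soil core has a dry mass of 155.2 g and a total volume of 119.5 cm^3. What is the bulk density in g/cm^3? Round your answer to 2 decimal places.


Step 1: Identify the formula: BD = dry mass / volume
Step 2: Substitute values: BD = 155.2 / 119.5
Step 3: BD = 1.3 g/cm^3

1.3


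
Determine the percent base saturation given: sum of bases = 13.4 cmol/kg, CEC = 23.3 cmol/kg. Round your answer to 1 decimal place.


Step 1: BS = 100 * (sum of bases) / CEC
Step 2: BS = 100 * 13.4 / 23.3
Step 3: BS = 57.5%

57.5


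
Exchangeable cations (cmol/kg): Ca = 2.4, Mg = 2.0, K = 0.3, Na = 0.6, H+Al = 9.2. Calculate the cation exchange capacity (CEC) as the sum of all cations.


Step 1: CEC = Ca + Mg + K + Na + (H+Al)
Step 2: CEC = 2.4 + 2.0 + 0.3 + 0.6 + 9.2
Step 3: CEC = 14.5 cmol/kg

14.5


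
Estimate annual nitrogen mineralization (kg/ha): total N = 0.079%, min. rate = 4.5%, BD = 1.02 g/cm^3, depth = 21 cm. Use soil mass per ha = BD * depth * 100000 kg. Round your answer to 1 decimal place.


Step 1: Soil mass per ha = BD * depth * 100000 = 1.02 * 21 * 100000 = 2142000 kg
Step 2: Total N pool = soil mass * N%/100 = 2142000 * 0.079/100 = 1692.18 kg/ha
Step 3: N mineralized = N pool * rate%/100 = 1692.18 * 4.5/100 = 76.1 kg/ha/yr

76.1


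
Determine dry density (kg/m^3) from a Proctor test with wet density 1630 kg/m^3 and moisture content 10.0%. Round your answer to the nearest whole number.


Step 1: Dry density = wet density / (1 + w/100)
Step 2: Dry density = 1630 / (1 + 10.0/100)
Step 3: Dry density = 1630 / 1.1
Step 4: Dry density = 1482 kg/m^3

1482


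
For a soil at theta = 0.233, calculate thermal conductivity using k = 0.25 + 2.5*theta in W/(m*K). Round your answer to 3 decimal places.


Step 1: k = 0.25 + 2.5 * theta
Step 2: k = 0.25 + 2.5 * 0.233
Step 3: k = 0.25 + 0.583
Step 4: k = 0.833 W/(m*K)

0.833


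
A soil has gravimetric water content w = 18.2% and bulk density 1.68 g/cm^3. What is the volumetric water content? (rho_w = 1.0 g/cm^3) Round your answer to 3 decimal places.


Step 1: theta = (w / 100) * BD / rho_w
Step 2: theta = (18.2 / 100) * 1.68 / 1.0
Step 3: theta = 0.182 * 1.68
Step 4: theta = 0.306

0.306


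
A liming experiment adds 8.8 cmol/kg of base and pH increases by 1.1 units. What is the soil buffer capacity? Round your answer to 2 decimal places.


Step 1: BC = change in base / change in pH
Step 2: BC = 8.8 / 1.1
Step 3: BC = 8.0 cmol/(kg*pH unit)

8.0


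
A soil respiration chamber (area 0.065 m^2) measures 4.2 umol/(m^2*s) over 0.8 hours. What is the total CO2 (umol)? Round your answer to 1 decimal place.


Step 1: Convert time to seconds: 0.8 hr * 3600 = 2880.0 s
Step 2: Total = flux * area * time_s
Step 3: Total = 4.2 * 0.065 * 2880.0
Step 4: Total = 786.2 umol

786.2


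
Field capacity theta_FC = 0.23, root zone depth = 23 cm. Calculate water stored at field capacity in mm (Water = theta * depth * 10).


Step 1: Water (mm) = theta_FC * depth (cm) * 10
Step 2: Water = 0.23 * 23 * 10
Step 3: Water = 52.9 mm

52.9


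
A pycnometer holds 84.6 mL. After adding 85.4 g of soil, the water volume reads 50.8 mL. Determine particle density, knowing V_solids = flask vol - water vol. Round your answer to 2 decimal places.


Step 1: Volume of solids = flask volume - water volume with soil
Step 2: V_solids = 84.6 - 50.8 = 33.8 mL
Step 3: Particle density = mass / V_solids = 85.4 / 33.8 = 2.53 g/cm^3

2.53


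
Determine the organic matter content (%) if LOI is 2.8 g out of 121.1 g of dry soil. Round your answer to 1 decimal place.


Step 1: OM% = 100 * LOI / sample mass
Step 2: OM = 100 * 2.8 / 121.1
Step 3: OM = 2.3%

2.3


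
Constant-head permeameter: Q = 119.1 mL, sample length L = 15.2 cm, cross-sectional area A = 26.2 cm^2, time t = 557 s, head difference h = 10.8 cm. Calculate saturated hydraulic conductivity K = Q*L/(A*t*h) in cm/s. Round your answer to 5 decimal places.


Step 1: K = Q * L / (A * t * h)
Step 2: Numerator = 119.1 * 15.2 = 1810.32
Step 3: Denominator = 26.2 * 557 * 10.8 = 157608.72
Step 4: K = 1810.32 / 157608.72 = 0.01149 cm/s

0.01149


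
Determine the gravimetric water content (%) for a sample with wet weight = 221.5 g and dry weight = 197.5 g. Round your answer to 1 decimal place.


Step 1: Water mass = wet - dry = 221.5 - 197.5 = 24.0 g
Step 2: w = 100 * water mass / dry mass
Step 3: w = 100 * 24.0 / 197.5 = 12.2%

12.2


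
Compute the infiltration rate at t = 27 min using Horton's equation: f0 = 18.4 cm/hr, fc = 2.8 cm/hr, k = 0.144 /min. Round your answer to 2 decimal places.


Step 1: f = fc + (f0 - fc) * exp(-k * t)
Step 2: exp(-0.144 * 27) = 0.020486
Step 3: f = 2.8 + (18.4 - 2.8) * 0.020486
Step 4: f = 2.8 + 15.6 * 0.020486
Step 5: f = 3.12 cm/hr

3.12


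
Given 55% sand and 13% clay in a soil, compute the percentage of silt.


Step 1: sand + silt + clay = 100%
Step 2: silt = 100 - sand - clay
Step 3: silt = 100 - 55 - 13
Step 4: silt = 32%

32


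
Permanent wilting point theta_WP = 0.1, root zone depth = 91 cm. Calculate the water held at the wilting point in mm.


Step 1: Water (mm) = theta_WP * depth * 10
Step 2: Water = 0.1 * 91 * 10
Step 3: Water = 91.0 mm

91.0


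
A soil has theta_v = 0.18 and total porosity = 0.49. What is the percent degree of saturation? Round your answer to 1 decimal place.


Step 1: S = 100 * theta_v / n
Step 2: S = 100 * 0.18 / 0.49
Step 3: S = 36.7%

36.7


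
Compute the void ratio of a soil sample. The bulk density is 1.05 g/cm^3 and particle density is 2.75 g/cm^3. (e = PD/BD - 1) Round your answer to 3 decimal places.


Step 1: e = PD / BD - 1
Step 2: e = 2.75 / 1.05 - 1
Step 3: e = 2.61905 - 1
Step 4: e = 1.619

1.619


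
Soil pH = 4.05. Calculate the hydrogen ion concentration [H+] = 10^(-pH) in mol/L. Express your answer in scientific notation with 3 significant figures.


Step 1: [H+] = 10^(-pH)
Step 2: [H+] = 10^(-4.05)
Step 3: [H+] = 8.91e-05 mol/L

8.91e-05


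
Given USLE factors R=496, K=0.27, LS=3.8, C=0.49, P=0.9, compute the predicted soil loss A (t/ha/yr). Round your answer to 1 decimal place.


Step 1: A = R * K * LS * C * P
Step 2: R * K = 496 * 0.27 = 133.92
Step 3: (R*K) * LS = 133.92 * 3.8 = 508.896
Step 4: * C * P = 508.896 * 0.49 * 0.9 = 224.4
Step 5: A = 224.4 t/(ha*yr)

224.4


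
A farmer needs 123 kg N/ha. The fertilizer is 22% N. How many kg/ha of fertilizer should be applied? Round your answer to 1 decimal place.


Step 1: Fertilizer rate = target N / (N content / 100)
Step 2: Rate = 123 / (22 / 100)
Step 3: Rate = 123 / 0.22
Step 4: Rate = 559.1 kg/ha

559.1


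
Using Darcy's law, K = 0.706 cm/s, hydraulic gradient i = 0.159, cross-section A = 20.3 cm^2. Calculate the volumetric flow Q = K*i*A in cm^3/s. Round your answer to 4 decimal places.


Step 1: Apply Darcy's law: Q = K * i * A
Step 2: Q = 0.706 * 0.159 * 20.3
Step 3: Q = 2.2788 cm^3/s

2.2788


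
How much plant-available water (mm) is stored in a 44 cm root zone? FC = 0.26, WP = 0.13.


Step 1: Available water = (FC - WP) * depth * 10
Step 2: AW = (0.26 - 0.13) * 44 * 10
Step 3: AW = 0.13 * 44 * 10
Step 4: AW = 57.2 mm

57.2


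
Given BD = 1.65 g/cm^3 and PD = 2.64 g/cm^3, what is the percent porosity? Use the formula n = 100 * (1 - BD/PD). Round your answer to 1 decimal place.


Step 1: Formula: n = 100 * (1 - BD / PD)
Step 2: n = 100 * (1 - 1.65 / 2.64)
Step 3: n = 100 * (1 - 0.625)
Step 4: n = 37.5%

37.5


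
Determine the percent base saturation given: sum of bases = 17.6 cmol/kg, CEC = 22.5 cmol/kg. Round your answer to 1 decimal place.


Step 1: BS = 100 * (sum of bases) / CEC
Step 2: BS = 100 * 17.6 / 22.5
Step 3: BS = 78.2%

78.2
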